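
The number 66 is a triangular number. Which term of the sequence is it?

Set n(n+1)/2 = 66, giving n² + n − 132 = 0.
The discriminant is 1 + 8·66 = 529, and √529 = 23.
So n = (-1 + 23) / 2 = 22/2 = 11.

11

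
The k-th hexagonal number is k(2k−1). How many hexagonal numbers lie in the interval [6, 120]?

7

The n-th hexagonal number is n(2n−1).
Smallest index with value ≥ 6: n = 2 (giving 6).
Largest index with value ≤ 120: n = 8 (giving 120).
Indices 2 through 8: 7 terms.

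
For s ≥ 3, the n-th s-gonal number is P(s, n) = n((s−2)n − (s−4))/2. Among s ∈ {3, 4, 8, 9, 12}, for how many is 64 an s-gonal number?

s = 3: P(3, 10) = 55 and P(3, 11) = 66; 64 is not s-gonal.
s = 4: P(4, 8) = 64. ✓
s = 8: P(8, 4) = 40 and P(8, 5) = 65; 64 is not s-gonal.
s = 9: P(9, 4) = 46 and P(9, 5) = 75; 64 is not s-gonal.
s = 12: P(12, 4) = 64. ✓
Hits: s ∈ {4, 12} → 2.

2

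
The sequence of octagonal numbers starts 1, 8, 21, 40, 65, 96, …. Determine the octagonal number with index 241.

The 241st octagonal number is n(3n−2) with n = 241.
241·(3·241 − 2) = 241·721 = 173761.

173761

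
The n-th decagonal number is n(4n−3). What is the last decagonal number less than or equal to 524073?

Solve n(4n−3) ≤ 524073 for integer n.
n = 362 gives 523090 ≤ 524073, while n = 363 gives 525987 > 524073; so the answer is 523090.

523090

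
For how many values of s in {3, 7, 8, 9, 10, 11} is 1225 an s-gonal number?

s = 3: P(3, 49) = 1225. ✓
s = 7: P(7, 22) = 1177 and P(7, 23) = 1288; 1225 is not s-gonal.
s = 8: P(8, 20) = 1160 and P(8, 21) = 1281; 1225 is not s-gonal.
s = 9: P(9, 19) = 1216 and P(9, 20) = 1350; 1225 is not s-gonal.
s = 10: P(10, 17) = 1105 and P(10, 18) = 1242; 1225 is not s-gonal.
s = 11: P(11, 16) = 1096 and P(11, 17) = 1241; 1225 is not s-gonal.
Hits: s ∈ {3} → 1.

1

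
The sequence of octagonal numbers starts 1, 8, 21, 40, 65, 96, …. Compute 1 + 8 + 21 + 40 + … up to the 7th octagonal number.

364

Σ i(3i−2) = 3Σi² − 2Σi over i = 1..7.
Σi = 28 and Σi² = 140.
3·140 − 2·28 = 364.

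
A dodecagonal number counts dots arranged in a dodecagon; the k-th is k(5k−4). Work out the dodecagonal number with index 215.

230265

215·(5·215 − 4) = 215·1071 = 230265.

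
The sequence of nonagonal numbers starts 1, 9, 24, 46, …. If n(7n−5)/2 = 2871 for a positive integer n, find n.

29

Set n(7n−5)/2 = 2871, giving 7n² − 5n − 5742 = 0.
The discriminant is 25 + 56·2871 = 160801, and √160801 = 401.
So n = (5 + 401) / 14 = 406/14 = 29.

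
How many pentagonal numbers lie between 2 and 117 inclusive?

8

The n-th pentagonal number is n(3n−1)/2.
Smallest index with value ≥ 2: n = 2 (giving 5).
Largest index with value ≤ 117: n = 9 (giving 117).
Indices 2 through 9: 8 terms.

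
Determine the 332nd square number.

110224

The 332nd square number is n² with n = 332.
332² = 110224.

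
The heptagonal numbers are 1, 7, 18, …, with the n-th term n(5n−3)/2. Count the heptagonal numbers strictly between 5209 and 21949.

The n-th heptagonal number is n(5n−3)/2.
Smallest index with value > 5209: n = 46 (giving 5221).
Largest index with value < 21949: n = 93 (giving 21483).
Indices 46 through 93: 48 terms.

48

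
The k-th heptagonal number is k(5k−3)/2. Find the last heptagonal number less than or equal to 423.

403

Solve n(5n−3)/2 ≤ 423 for integer n.
n = 13 gives 403 ≤ 423, while n = 14 gives 469 > 423; so the answer is 403.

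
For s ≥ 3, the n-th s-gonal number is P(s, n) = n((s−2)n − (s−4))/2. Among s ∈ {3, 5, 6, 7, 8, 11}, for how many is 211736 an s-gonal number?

1

s = 3: P(3, 650) = 211575 and P(3, 651) = 212226; 211736 is not s-gonal.
s = 5: P(5, 375) = 210750 and P(5, 376) = 211876; 211736 is not s-gonal.
s = 6: P(6, 325) = 210925 and P(6, 326) = 212226; 211736 is not s-gonal.
s = 7: P(7, 291) = 211266 and P(7, 292) = 212722; 211736 is not s-gonal.
s = 8: P(8, 266) = 211736. ✓
s = 11: P(11, 217) = 211141 and P(11, 218) = 213095; 211736 is not s-gonal.
Hits: s ∈ {8} → 1.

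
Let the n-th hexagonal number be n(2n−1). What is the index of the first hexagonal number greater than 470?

16

Solve n(2n−1) > 470 for integer n.
The largest n with value ≤ 470 is 15 (since 435 ≤ 470 < 496), so the first above is n = 16, value 496.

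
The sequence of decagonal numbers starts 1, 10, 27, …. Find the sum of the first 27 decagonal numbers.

Σ i(4i−3) = 4Σi² − 3Σi over i = 1..27.
Σi = 378 and Σi² = 6930.
4·6930 − 3·378 = 26586.

26586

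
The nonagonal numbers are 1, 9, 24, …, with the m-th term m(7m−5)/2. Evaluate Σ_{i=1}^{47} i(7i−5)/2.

122200

Σ i(7i−5)/2 = (7Σi² − 5Σi) / 2 over i = 1..47.
Σi = 1128 and Σi² = 35720.
(7·35720 − 5·1128) / 2 = 244400/2 = 122200.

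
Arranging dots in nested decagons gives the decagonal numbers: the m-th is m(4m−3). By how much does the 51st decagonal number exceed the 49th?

51·(4·51 − 3) = 10251 and 49·(4·49 − 3) = 9457.
Difference: 10251 − 9457 = 794.

794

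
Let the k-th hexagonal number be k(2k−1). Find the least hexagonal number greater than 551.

Solve n(2n−1) > 551 for integer n.
The largest n with value ≤ 551 is 16 (since 496 ≤ 551 < 561), so the first above is n = 17, value 561.

561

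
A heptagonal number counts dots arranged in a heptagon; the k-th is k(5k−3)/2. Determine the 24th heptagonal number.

The 24th heptagonal number is n(5n−3)/2 with n = 24.
24·(5·24 − 3)/2 = 24·117/2 = 1404.

1404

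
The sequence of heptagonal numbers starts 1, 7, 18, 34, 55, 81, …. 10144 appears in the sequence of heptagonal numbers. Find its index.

64

Set n(5n−3)/2 = 10144, giving 5n² − 3n − 20288 = 0.
The discriminant is 9 + 40·10144 = 405769, and √405769 = 637.
So n = (3 + 637) / 10 = 640/10 = 64.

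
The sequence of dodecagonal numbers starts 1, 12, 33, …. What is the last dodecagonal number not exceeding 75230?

Solve n(5n−4) ≤ 75230 for integer n.
n = 123 gives 75153 ≤ 75230, while n = 124 gives 76384 > 75230; so the answer is 75153.

75153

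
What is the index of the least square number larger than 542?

Solve n² > 542 for integer n.
The largest n with value ≤ 542 is 23 (since 529 ≤ 542 < 576), so the first above is n = 24, value 576.

24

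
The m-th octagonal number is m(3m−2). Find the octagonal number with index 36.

3816

The 36th octagonal number is n(3n−2) with n = 36.
36·(3·36 − 2) = 36·106 = 3816.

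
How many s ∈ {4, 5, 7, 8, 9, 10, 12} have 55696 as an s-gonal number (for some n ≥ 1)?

1

s = 4: P(4, 236) = 55696. ✓
s = 5: P(5, 192) = 55200 and P(5, 193) = 55777; 55696 is not s-gonal.
s = 7: P(7, 149) = 55279 and P(7, 150) = 56025; 55696 is not s-gonal.
s = 8: P(8, 136) = 55216 and P(8, 137) = 56033; 55696 is not s-gonal.
s = 9: P(9, 126) = 55251 and P(9, 127) = 56134; 55696 is not s-gonal.
s = 10: P(10, 118) = 55342 and P(10, 119) = 56287; 55696 is not s-gonal.
s = 12: P(12, 105) = 54705 and P(12, 106) = 55756; 55696 is not s-gonal.
Hits: s ∈ {4} → 1.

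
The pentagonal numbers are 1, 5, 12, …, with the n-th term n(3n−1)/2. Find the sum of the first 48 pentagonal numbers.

56448

Σ i(3i−1)/2 = (3Σi² − Σi) / 2 over i = 1..48.
Σi = 1176 and Σi² = 38024.
(3·38024 − 1·1176) / 2 = 112896/2 = 56448.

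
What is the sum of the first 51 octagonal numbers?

Σ i(3i−2) = 3Σi² − 2Σi over i = 1..51.
Σi = 1326 and Σi² = 45526.
3·45526 − 2·1326 = 133926.

133926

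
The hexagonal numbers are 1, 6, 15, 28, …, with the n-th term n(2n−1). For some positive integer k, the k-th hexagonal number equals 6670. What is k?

Set n(2n−1) = 6670, giving 2n² − n − 6670 = 0.
The discriminant is 1 + 8·6670 = 53361, and √53361 = 231.
So n = (1 + 231) / 4 = 232/4 = 58.

58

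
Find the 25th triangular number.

325

The 25th triangular number is n(n+1)/2 with n = 25.
25·26/2 = 650/2 = 325.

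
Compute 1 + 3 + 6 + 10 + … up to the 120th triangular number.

295240

Σ i(i+1)/2 = (Σi² + Σi) / 2 over i = 1..120.
Σi = 7260 and Σi² = 583220.
(1·583220 + 1·7260) / 2 = 590480/2 = 295240.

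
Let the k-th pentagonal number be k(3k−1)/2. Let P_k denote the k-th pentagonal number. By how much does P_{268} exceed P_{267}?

802

Consecutive pentagonal numbers differ by 3n − 2: here 3·268 − 2 = 802.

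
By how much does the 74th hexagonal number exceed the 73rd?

293

Consecutive hexagonal numbers differ by 4n − 3: here 4·74 − 3 = 293.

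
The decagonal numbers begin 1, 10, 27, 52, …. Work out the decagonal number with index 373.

555397

373·(4·373 − 3) = 373·1489 = 555397.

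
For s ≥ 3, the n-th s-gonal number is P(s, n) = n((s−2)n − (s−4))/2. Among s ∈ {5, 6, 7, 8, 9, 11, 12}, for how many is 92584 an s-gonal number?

s = 5: P(5, 248) = 92132 and P(5, 249) = 92877; 92584 is not s-gonal.
s = 6: P(6, 215) = 92235 and P(6, 216) = 93096; 92584 is not s-gonal.
s = 7: P(7, 192) = 91872 and P(7, 193) = 92833; 92584 is not s-gonal.
s = 8: P(8, 176) = 92576 and P(8, 177) = 93633; 92584 is not s-gonal.
s = 9: P(9, 163) = 92584. ✓
s = 11: P(11, 143) = 91520 and P(11, 144) = 92808; 92584 is not s-gonal.
s = 12: P(12, 136) = 91936 and P(12, 137) = 93297; 92584 is not s-gonal.
Hits: s ∈ {9} → 1.

1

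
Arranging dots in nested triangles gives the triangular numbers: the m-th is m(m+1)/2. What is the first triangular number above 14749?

14878

Solve n(n+1)/2 > 14749 for integer n.
The largest n with value ≤ 14749 is 171 (since 14706 ≤ 14749 < 14878), so the first above is n = 172, value 14878.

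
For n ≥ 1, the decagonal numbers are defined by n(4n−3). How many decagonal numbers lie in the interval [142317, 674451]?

The n-th decagonal number is n(4n−3).
Smallest index with value ≥ 142317: n = 189 (giving 142317).
Largest index with value ≤ 674451: n = 411 (giving 674451).
Indices 189 through 411: 223 terms.

223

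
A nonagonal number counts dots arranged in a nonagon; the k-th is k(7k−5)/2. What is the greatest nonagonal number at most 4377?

4200

Solve n(7n−5)/2 ≤ 4377 for integer n.
n = 35 gives 4200 ≤ 4377, while n = 36 gives 4446 > 4377; so the answer is 4200.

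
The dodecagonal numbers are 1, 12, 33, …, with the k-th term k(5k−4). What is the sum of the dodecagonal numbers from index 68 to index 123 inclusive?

Σ i(5i−4) = 5Σi² − 4Σi over i = 68..123.
Σi = 7626 − 2278 = 5348 and Σi² = 627874 − 102510 = 525364.
5·525364 − 4·5348 = 2605428.

2605428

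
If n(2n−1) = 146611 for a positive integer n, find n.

Set n(2n−1) = 146611, giving 2n² − n − 146611 = 0.
So n = (1 + 1083) / 4 = 1084/4 = 271.

271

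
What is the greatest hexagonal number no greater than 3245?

Solve n(2n−1) ≤ 3245 for integer n.
n = 40 gives 3160 ≤ 3245, while n = 41 gives 3321 > 3245; so the answer is 3160.

3160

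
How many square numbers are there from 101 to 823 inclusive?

18

The n-th square number is n².
Smallest index with value ≥ 101: n = 11 (giving 121).
Largest index with value ≤ 823: n = 28 (giving 784).
Indices 11 through 28: 18 terms.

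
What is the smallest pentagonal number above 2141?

2147

Solve n(3n−1)/2 > 2141 for integer n.
The largest n with value ≤ 2141 is 37 (since 2035 ≤ 2141 < 2147), so the first above is n = 38, value 2147.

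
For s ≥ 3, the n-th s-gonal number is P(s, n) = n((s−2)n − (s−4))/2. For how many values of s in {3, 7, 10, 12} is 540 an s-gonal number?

2

s = 3: P(3, 32) = 528 and P(3, 33) = 561; 540 is not s-gonal.
s = 7: P(7, 15) = 540. ✓
s = 10: P(10, 12) = 540. ✓
s = 12: P(12, 10) = 460 and P(12, 11) = 561; 540 is not s-gonal.
Hits: s ∈ {7, 10} → 2.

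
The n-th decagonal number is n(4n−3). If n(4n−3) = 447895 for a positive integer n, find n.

335

Set n(4n−3) = 447895, giving 4n² − 3n − 447895 = 0.
The discriminant is 9 + 16·447895 = 7166329, and √7166329 = 2677.
So n = (3 + 2677) / 8 = 2680/8 = 335.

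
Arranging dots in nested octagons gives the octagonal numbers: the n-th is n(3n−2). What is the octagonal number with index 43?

The 43rd octagonal number is n(3n−2) with n = 43.
43·(3·43 − 2) = 43·127 = 5461.

5461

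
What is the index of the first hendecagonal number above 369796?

Solve n(9n−7)/2 > 369796 for integer n.
The largest n with value ≤ 369796 is 287 (since 369656 ≤ 369796 < 372240), so the first above is n = 288, value 372240.

288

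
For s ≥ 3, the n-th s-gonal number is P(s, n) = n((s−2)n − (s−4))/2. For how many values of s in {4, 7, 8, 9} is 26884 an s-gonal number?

2

s = 4: P(4, 163) = 26569 and P(4, 164) = 26896; 26884 is not s-gonal.
s = 7: P(7, 104) = 26884. ✓
s = 8: P(8, 94) = 26320 and P(8, 95) = 26885; 26884 is not s-gonal.
s = 9: P(9, 88) = 26884. ✓
Hits: s ∈ {7, 9} → 2.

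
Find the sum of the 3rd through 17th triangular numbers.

Σ i(i+1)/2 = (Σi² + Σi) / 2 over i = 3..17.
Σi = 153 − 3 = 150 and Σi² = 1785 − 5 = 1780.
(1·1780 + 1·150) / 2 = 1930/2 = 965.

965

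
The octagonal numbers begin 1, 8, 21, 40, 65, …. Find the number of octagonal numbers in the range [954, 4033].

The n-th octagonal number is n(3n−2).
Smallest index with value ≥ 954: n = 19 (giving 1045).
Largest index with value ≤ 4033: n = 37 (giving 4033).
Indices 19 through 37: 19 terms.

19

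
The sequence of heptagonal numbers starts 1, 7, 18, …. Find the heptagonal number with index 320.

320·(5·320 − 3)/2 = 320·1597/2 = 255520.

255520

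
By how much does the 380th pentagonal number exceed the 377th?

380·(3·380 − 1)/2 = 216410 and 377·(3·377 − 1)/2 = 213005.
Difference: 216410 − 213005 = 3405.

3405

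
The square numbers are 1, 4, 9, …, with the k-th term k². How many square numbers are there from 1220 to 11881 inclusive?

75

The n-th square number is n².
Smallest index with value ≥ 1220: n = 35 (giving 1225).
Largest index with value ≤ 11881: n = 109 (giving 11881).
Indices 35 through 109: 75 terms.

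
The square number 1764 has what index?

42

We need n² = 1764, so n = √1764 = 42.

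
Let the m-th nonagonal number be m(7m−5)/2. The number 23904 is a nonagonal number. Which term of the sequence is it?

83

Set n(7n−5)/2 = 23904, giving 7n² − 5n − 47808 = 0.
So n = (5 + 1157) / 14 = 1162/14 = 83.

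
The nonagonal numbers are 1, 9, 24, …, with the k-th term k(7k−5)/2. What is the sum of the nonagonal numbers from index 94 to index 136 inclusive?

Σ i(7i−5)/2 = (7Σi² − 5Σi) / 2 over i = 94..136.
Σi = 9316 − 4371 = 4945 and Σi² = 847756 − 272459 = 575297.
(7·575297 − 5·4945) / 2 = 4002354/2 = 2001177.

2001177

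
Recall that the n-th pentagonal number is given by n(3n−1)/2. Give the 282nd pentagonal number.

The 282nd pentagonal number is n(3n−1)/2 with n = 282.
282·(3·282 − 1)/2 = 282·845/2 = 119145.

119145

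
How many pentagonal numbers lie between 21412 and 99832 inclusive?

The n-th pentagonal number is n(3n−1)/2.
Smallest index with value ≥ 21412: n = 120 (giving 21540).
Largest index with value ≤ 99832: n = 258 (giving 99717).
Indices 120 through 258: 139 terms.

139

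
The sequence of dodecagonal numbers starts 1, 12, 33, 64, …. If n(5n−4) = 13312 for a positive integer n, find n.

Set n(5n−4) = 13312, giving 5n² − 4n − 13312 = 0.
The discriminant is 16 + 20·13312 = 266256, and √266256 = 516.
So n = (4 + 516) / 10 = 520/10 = 52.
Check: 52·(5·52 − 4) = 13312. ✓

52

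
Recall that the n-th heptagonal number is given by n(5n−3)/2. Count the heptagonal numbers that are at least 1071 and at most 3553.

18

The n-th heptagonal number is n(5n−3)/2.
Smallest index with value ≥ 1071: n = 21 (giving 1071).
Largest index with value ≤ 3553: n = 38 (giving 3553).
Indices 21 through 38: 18 terms.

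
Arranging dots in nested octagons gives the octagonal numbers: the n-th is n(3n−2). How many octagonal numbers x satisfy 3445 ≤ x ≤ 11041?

The n-th octagonal number is n(3n−2).
Smallest index with value ≥ 3445: n = 35 (giving 3605).
Largest index with value ≤ 11041: n = 61 (giving 11041).
Indices 35 through 61: 27 terms.

27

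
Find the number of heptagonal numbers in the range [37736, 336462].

244

The n-th heptagonal number is n(5n−3)/2.
Smallest index with value ≥ 37736: n = 124 (giving 38254).
Largest index with value ≤ 336462: n = 367 (giving 336172).
Indices 124 through 367: 244 terms.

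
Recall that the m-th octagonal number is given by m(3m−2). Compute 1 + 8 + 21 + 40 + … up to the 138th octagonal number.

Σ i(3i−2) = 3Σi² − 2Σi over i = 1..138.
Σi = 9591 and Σi² = 885569.
3·885569 − 2·9591 = 2637525.

2637525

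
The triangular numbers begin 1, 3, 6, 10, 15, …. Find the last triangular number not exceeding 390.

Solve n(n+1)/2 ≤ 390 for integer n.
n = 27 gives 378 ≤ 390, while n = 28 gives 406 > 390; so the answer is 378.

378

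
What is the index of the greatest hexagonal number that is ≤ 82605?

203

Solve n(2n−1) ≤ 82605 for integer n.
n = 203 gives 82215 ≤ 82605, while n = 204 gives 83028 > 82605; so the answer is index 203.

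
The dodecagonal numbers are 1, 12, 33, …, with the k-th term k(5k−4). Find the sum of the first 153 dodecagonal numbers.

5980821

Σ i(5i−4) = 5Σi² − 4Σi over i = 1..153.
Σi = 11781 and Σi² = 1205589.
5·1205589 − 4·11781 = 5980821.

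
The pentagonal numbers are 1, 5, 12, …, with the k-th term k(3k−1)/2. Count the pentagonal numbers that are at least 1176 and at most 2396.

The n-th pentagonal number is n(3n−1)/2.
Smallest index with value ≥ 1176: n = 29 (giving 1247).
Largest index with value ≤ 2396: n = 40 (giving 2380).
Indices 29 through 40: 12 terms.

12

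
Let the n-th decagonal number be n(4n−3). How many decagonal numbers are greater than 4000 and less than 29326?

The n-th decagonal number is n(4n−3).
Smallest index with value > 4000: n = 33 (giving 4257).
Largest index with value < 29326: n = 85 (giving 28645).
Indices 33 through 85: 53 terms.

53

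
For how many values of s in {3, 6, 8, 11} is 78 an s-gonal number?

1

s = 3: P(3, 12) = 78. ✓
s = 6: P(6, 6) = 66 and P(6, 7) = 91; 78 is not s-gonal.
s = 8: P(8, 5) = 65 and P(8, 6) = 96; 78 is not s-gonal.
s = 11: P(11, 4) = 58 and P(11, 5) = 95; 78 is not s-gonal.
Hits: s ∈ {3} → 1.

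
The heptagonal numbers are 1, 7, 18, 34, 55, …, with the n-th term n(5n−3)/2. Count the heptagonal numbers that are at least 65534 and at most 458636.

The n-th heptagonal number is n(5n−3)/2.
Smallest index with value ≥ 65534: n = 163 (giving 66178).
Largest index with value ≤ 458636: n = 428 (giving 457318).
Indices 163 through 428: 266 terms.

266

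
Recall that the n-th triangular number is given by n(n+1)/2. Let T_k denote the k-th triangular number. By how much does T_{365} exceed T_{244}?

365·366/2 = 66795 and 244·245/2 = 29890.
Difference: 66795 − 29890 = 36905.

36905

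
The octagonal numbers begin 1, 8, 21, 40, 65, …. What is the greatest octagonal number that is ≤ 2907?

2821

Solve n(3n−2) ≤ 2907 for integer n.
n = 31 gives 2821 ≤ 2907, while n = 32 gives 3008 > 2907; so the answer is 2821.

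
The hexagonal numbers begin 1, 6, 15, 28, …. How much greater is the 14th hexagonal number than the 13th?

Consecutive hexagonal numbers differ by 4n − 3: here 4·14 − 3 = 53.

53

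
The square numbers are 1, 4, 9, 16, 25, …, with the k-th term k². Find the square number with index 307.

The 307th square number is n² with n = 307.
307² = 94249.

94249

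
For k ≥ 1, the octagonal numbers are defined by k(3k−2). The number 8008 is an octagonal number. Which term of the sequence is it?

Set n(3n−2) = 8008, giving 3n² − 2n − 8008 = 0.
So n = (2 + 310) / 6 = 312/6 = 52.

52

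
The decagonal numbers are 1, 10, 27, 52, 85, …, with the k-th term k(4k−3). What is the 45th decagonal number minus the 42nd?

45·(4·45 − 3) = 7965 and 42·(4·42 − 3) = 6930.
Difference: 7965 − 6930 = 1035.

1035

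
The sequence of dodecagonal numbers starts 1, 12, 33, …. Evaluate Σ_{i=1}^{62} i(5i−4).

Σ i(5i−4) = 5Σi² − 4Σi over i = 1..62.
Σi = 1953 and Σi² = 81375.
5·81375 − 4·1953 = 399063.

399063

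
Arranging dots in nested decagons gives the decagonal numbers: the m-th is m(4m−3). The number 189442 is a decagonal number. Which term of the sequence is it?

218

Set n(4n−3) = 189442, giving 4n² − 3n − 189442 = 0.
So n = (3 + 1741) / 8 = 1744/8 = 218.
Check: 218·(4·218 − 3) = 189442. ✓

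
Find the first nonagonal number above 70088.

Solve n(7n−5)/2 > 70088 for integer n.
The largest n with value ≤ 70088 is 141 (since 69231 ≤ 70088 < 70219), so the first above is n = 142, value 70219.

70219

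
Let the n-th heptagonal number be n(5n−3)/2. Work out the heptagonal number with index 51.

51·(5·51 − 3)/2 = 51·252/2 = 51·126 = 6426.

6426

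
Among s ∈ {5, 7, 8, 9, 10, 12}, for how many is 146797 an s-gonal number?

s = 5: P(5, 313) = 146797. ✓
s = 7: P(7, 242) = 146047 and P(7, 243) = 147258; 146797 is not s-gonal.
s = 8: P(8, 221) = 146081 and P(8, 222) = 147408; 146797 is not s-gonal.
s = 9: P(9, 205) = 146575 and P(9, 206) = 148011; 146797 is not s-gonal.
s = 10: P(10, 191) = 145351 and P(10, 192) = 146880; 146797 is not s-gonal.
s = 12: P(12, 171) = 145521 and P(12, 172) = 147232; 146797 is not s-gonal.
Hits: s ∈ {5} → 1.

1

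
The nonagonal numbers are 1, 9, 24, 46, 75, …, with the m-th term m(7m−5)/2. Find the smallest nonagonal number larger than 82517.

Solve n(7n−5)/2 > 82517 for integer n.
The largest n with value ≤ 82517 is 153 (since 81549 ≤ 82517 < 82621), so the first above is n = 154, value 82621.

82621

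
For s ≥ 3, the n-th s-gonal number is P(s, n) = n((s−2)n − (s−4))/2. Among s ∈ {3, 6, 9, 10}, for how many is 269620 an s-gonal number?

s = 3: P(3, 733) = 269011 and P(3, 734) = 269745; 269620 is not s-gonal.
s = 6: P(6, 367) = 269011 and P(6, 368) = 270480; 269620 is not s-gonal.
s = 9: P(9, 277) = 267859 and P(9, 278) = 269799; 269620 is not s-gonal.
s = 10: P(10, 260) = 269620. ✓
Hits: s ∈ {10} → 1.

1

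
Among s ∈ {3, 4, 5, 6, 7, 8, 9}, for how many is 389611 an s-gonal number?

s = 3: P(3, 882) = 389403 and P(3, 883) = 390286; 389611 is not s-gonal.
s = 4: P(4, 624) = 389376 and P(4, 625) = 390625; 389611 is not s-gonal.
s = 5: P(5, 509) = 388367 and P(5, 510) = 389895; 389611 is not s-gonal.
s = 6: P(6, 441) = 388521 and P(6, 442) = 390286; 389611 is not s-gonal.
s = 7: P(7, 395) = 389470 and P(7, 396) = 391446; 389611 is not s-gonal.
s = 8: P(8, 360) = 388080 and P(8, 361) = 390241; 389611 is not s-gonal.
s = 9: P(9, 334) = 389611. ✓
Hits: s ∈ {9} → 1.

1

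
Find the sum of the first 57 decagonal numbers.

248501

Σ i(4i−3) = 4Σi² − 3Σi over i = 1..57.
Σi = 1653 and Σi² = 63365.
4·63365 − 3·1653 = 248501.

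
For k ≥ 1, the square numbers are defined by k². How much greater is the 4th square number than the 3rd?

n² − (n−1)² = 2n − 1, so 4² − 3² = 2·4 − 1 = 7.

7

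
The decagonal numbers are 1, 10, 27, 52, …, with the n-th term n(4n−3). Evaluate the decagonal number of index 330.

The 330th decagonal number is n(4n−3) with n = 330.
330·(4·330 − 3) = 330·1317 = 434610.

434610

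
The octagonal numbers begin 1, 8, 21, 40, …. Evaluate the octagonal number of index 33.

3201

The 33rd octagonal number is n(3n−2) with n = 33.
33·(3·33 − 2) = 33·97 = 3201.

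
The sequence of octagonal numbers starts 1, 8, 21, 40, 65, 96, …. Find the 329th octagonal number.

324065

329·(3·329 − 2) = 329·985 = 324065.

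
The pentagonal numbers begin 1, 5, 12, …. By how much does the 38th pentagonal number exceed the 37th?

Consecutive pentagonal numbers differ by 3n − 2: here 3·38 − 2 = 112.

112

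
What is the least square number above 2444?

Solve n² > 2444 for integer n.
The largest n with value ≤ 2444 is 49 (since 2401 ≤ 2444 < 2500), so the first above is n = 50, value 2500.

2500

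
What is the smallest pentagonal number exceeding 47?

51

Solve n(3n−1)/2 > 47 for integer n.
The largest n with value ≤ 47 is 5 (since 35 ≤ 47 < 51), so the first above is n = 6, value 51.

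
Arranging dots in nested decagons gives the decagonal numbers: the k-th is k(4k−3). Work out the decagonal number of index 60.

The 60th decagonal number is n(4n−3) with n = 60.
60·(4·60 − 3) = 60·237 = 14220.

14220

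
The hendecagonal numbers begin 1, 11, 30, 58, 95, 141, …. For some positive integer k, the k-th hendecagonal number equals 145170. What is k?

180

Set n(9n−7)/2 = 145170, giving 9n² − 7n − 290340 = 0.
So n = (7 + 3233) / 18 = 3240/18 = 180.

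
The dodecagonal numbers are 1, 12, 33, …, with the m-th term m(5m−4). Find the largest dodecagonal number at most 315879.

Solve n(5n−4) ≤ 315879 for integer n.
n = 251 gives 314001 ≤ 315879, while n = 252 gives 316512 > 315879; so the answer is 314001.

314001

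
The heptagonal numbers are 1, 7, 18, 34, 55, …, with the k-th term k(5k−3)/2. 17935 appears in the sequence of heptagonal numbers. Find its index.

Set n(5n−3)/2 = 17935, giving 5n² − 3n − 35870 = 0.
So n = (3 + 847) / 10 = 850/10 = 85.

85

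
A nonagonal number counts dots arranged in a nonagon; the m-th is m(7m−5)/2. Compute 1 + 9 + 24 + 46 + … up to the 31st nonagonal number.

35216

Σ i(7i−5)/2 = (7Σi² − 5Σi) / 2 over i = 1..31.
Σi = 496 and Σi² = 10416.
(7·10416 − 5·496) / 2 = 70432/2 = 35216.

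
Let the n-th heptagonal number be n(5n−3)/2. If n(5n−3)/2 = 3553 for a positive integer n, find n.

Set n(5n−3)/2 = 3553, giving 5n² − 3n − 7106 = 0.
The discriminant is 9 + 40·3553 = 142129, and √142129 = 377.
So n = (3 + 377) / 10 = 380/10 = 38.

38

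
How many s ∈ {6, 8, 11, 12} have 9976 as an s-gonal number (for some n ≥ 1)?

s = 6: P(6, 70) = 9730 and P(6, 71) = 10011; 9976 is not s-gonal.
s = 8: P(8, 58) = 9976. ✓
s = 11: P(11, 47) = 9776 and P(11, 48) = 10200; 9976 is not s-gonal.
s = 12: P(12, 45) = 9945 and P(12, 46) = 10396; 9976 is not s-gonal.
Hits: s ∈ {8} → 1.

1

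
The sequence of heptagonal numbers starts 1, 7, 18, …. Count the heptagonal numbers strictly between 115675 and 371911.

The n-th heptagonal number is n(5n−3)/2.
Smallest index with value > 115675: n = 216 (giving 116316).
Largest index with value < 371911: n = 385 (giving 369985).
Indices 216 through 385: 170 terms.

170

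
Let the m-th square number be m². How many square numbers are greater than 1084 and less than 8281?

The n-th square number is n².
Smallest index with value > 1084: n = 33 (giving 1089).
Largest index with value < 8281: n = 90 (giving 8100).
Indices 33 through 90: 58 terms.

58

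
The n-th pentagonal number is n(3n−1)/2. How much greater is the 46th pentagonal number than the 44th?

269

46·(3·46 − 1)/2 = 3151 and 44·(3·44 − 1)/2 = 2882.
Difference: 3151 − 2882 = 269.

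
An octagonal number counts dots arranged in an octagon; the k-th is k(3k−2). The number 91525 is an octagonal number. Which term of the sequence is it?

175

Set n(3n−2) = 91525, giving 3n² − 2n − 91525 = 0.
The discriminant is 4 + 12·91525 = 1098304, and √1098304 = 1048.
So n = (2 + 1048) / 6 = 1050/6 = 175.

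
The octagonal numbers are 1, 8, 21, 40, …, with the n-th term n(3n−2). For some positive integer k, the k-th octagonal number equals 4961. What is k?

Set n(3n−2) = 4961, giving 3n² − 2n − 4961 = 0.
The discriminant is 4 + 12·4961 = 59536, and √59536 = 244.
So n = (2 + 244) / 6 = 246/6 = 41.
Check: 41·(3·41 − 2) = 4961. ✓

41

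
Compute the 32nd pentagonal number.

1520

32·(3·32 − 1)/2 = 32·95/2 = 1520.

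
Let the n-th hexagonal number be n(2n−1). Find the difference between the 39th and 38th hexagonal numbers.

153

Consecutive hexagonal numbers differ by 4n − 3: here 4·39 − 3 = 153.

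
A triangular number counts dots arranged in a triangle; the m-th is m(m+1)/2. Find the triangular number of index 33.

The 33rd triangular number is n(n+1)/2 with n = 33.
33·34/2 = 1122/2 = 561.

561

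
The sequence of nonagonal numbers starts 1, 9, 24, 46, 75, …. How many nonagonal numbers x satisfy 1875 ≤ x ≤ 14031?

40

The n-th nonagonal number is n(7n−5)/2.
Smallest index with value ≥ 1875: n = 24 (giving 1956).
Largest index with value ≤ 14031: n = 63 (giving 13734).
Indices 24 through 63: 40 terms.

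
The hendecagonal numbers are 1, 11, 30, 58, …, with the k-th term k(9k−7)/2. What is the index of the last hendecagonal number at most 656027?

Solve n(9n−7)/2 ≤ 656027 for integer n.
n = 382 gives 655321 ≤ 656027, while n = 383 gives 658760 > 656027; so the answer is index 382.

382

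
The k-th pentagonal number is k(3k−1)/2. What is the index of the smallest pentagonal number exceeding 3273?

47

Solve n(3n−1)/2 > 3273 for integer n.
The largest n with value ≤ 3273 is 46 (since 3151 ≤ 3273 < 3290), so the first above is n = 47, value 3290.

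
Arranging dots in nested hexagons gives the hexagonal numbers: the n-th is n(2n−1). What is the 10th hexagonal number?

190

10·(2·10 − 1) = 10·19 = 190.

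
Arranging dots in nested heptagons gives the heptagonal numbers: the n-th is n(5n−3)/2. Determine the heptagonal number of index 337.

283417

337·(5·337 − 3)/2 = 337·1682/2 = 337·841 = 283417.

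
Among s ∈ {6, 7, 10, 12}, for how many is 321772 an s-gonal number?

1

s = 6: P(6, 401) = 321201 and P(6, 402) = 322806; 321772 is not s-gonal.
s = 7: P(7, 359) = 321664 and P(7, 360) = 323460; 321772 is not s-gonal.
s = 10: P(10, 284) = 321772. ✓
s = 12: P(12, 254) = 321564 and P(12, 255) = 324105; 321772 is not s-gonal.
Hits: s ∈ {10} → 1.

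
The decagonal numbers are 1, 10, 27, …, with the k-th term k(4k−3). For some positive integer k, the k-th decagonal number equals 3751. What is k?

31

Set n(4n−3) = 3751, giving 4n² − 3n − 3751 = 0.
So n = (3 + 245) / 8 = 248/8 = 31.
Check: 31·(4·31 − 3) = 3751. ✓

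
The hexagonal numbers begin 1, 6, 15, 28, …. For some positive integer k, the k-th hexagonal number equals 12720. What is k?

80

Set n(2n−1) = 12720, giving 2n² − n − 12720 = 0.
So n = (1 + 319) / 4 = 320/4 = 80.
Check: 80·(2·80 − 1) = 12720. ✓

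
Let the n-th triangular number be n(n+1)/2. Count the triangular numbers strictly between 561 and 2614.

The n-th triangular number is n(n+1)/2.
Smallest index with value > 561: n = 34 (giving 595).
Largest index with value < 2614: n = 71 (giving 2556).
Indices 34 through 71: 38 terms.

38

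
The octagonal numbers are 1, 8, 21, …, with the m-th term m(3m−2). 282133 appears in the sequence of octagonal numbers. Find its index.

Set n(3n−2) = 282133, giving 3n² − 2n − 282133 = 0.
The discriminant is 4 + 12·282133 = 3385600, and √3385600 = 1840.
So n = (2 + 1840) / 6 = 1842/6 = 307.
Check: 307·(3·307 − 2) = 282133. ✓

307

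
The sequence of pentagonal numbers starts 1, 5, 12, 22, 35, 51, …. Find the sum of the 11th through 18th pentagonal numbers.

Σ i(3i−1)/2 = (3Σi² − Σi) / 2 over i = 11..18.
Σi = 171 − 55 = 116 and Σi² = 2109 − 385 = 1724.
(3·1724 − 1·116) / 2 = 5056/2 = 2528.

2528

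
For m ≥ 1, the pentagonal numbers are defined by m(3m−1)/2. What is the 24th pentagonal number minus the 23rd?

Consecutive pentagonal numbers differ by 3n − 2: here 3·24 − 2 = 70.

70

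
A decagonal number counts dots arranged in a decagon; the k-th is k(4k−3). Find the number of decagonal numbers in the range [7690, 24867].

The n-th decagonal number is n(4n−3).
Smallest index with value ≥ 7690: n = 45 (giving 7965).
Largest index with value ≤ 24867: n = 79 (giving 24727).
Indices 45 through 79: 35 terms.

35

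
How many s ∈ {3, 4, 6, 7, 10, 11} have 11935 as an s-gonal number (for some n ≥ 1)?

s = 3: P(3, 154) = 11935. ✓
s = 4: P(4, 109) = 11881 and P(4, 110) = 12100; 11935 is not s-gonal.
s = 6: P(6, 77) = 11781 and P(6, 78) = 12090; 11935 is not s-gonal.
s = 7: P(7, 69) = 11799 and P(7, 70) = 12145; 11935 is not s-gonal.
s = 10: P(10, 55) = 11935. ✓
s = 11: P(11, 51) = 11526 and P(11, 52) = 11986; 11935 is not s-gonal.
Hits: s ∈ {3, 10} → 2.

2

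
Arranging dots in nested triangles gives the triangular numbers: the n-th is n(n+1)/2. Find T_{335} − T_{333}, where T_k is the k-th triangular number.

335·336/2 = 56280 and 333·334/2 = 55611.
Difference: 56280 − 55611 = 669.

669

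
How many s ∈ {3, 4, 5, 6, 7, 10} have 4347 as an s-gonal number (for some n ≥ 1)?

2

s = 3: P(3, 92) = 4278 and P(3, 93) = 4371; 4347 is not s-gonal.
s = 4: P(4, 65) = 4225 and P(4, 66) = 4356; 4347 is not s-gonal.
s = 5: P(5, 54) = 4347. ✓
s = 6: P(6, 46) = 4186 and P(6, 47) = 4371; 4347 is not s-gonal.
s = 7: P(7, 42) = 4347. ✓
s = 10: P(10, 33) = 4257 and P(10, 34) = 4522; 4347 is not s-gonal.
Hits: s ∈ {5, 7} → 2.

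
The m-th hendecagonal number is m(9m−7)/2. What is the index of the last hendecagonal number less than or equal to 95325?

Solve n(9n−7)/2 ≤ 95325 for integer n.
n = 145 gives 94105 ≤ 95325, while n = 146 gives 95411 > 95325; so the answer is index 145.

145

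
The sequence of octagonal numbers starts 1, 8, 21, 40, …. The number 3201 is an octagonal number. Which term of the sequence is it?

Set n(3n−2) = 3201, giving 3n² − 2n − 3201 = 0.
So n = (2 + 196) / 6 = 198/6 = 33.

33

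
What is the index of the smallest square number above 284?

17

Solve n² > 284 for integer n.
The largest n with value ≤ 284 is 16 (since 256 ≤ 284 < 289), so the first above is n = 17, value 289.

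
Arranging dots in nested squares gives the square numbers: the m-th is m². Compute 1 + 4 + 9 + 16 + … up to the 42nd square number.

25585

Σ_{i=1}^{42} i² = 42·43·85/6 = 25585.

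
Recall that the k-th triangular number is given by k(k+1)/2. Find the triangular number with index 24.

300

24·25/2 = 600/2 = 300.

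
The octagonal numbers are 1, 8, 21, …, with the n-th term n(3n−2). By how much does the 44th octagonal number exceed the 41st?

759

44·(3·44 − 2) = 5720 and 41·(3·41 − 2) = 4961.
Difference: 5720 − 4961 = 759.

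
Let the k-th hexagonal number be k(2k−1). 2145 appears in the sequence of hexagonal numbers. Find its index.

33

Set n(2n−1) = 2145, giving 2n² − n − 2145 = 0.
The discriminant is 1 + 8·2145 = 17161, and √17161 = 131.
So n = (1 + 131) / 4 = 132/4 = 33.
Check: 33·(2·33 − 1) = 2145. ✓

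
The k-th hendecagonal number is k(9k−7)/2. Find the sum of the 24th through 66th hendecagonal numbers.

414864

Σ i(9i−7)/2 = (9Σi² − 7Σi) / 2 over i = 24..66.
Σi = 2211 − 276 = 1935 and Σi² = 98021 − 4324 = 93697.
(9·93697 − 7·1935) / 2 = 829728/2 = 414864.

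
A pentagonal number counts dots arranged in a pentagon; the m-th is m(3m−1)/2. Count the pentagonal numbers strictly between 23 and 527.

14

The n-th pentagonal number is n(3n−1)/2.
Smallest index with value > 23: n = 5 (giving 35).
Largest index with value < 527: n = 18 (giving 477).
Indices 5 through 18: 14 terms.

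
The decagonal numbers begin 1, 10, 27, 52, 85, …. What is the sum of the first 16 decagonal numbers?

5576

Σ i(4i−3) = 4Σi² − 3Σi over i = 1..16.
Σi = 136 and Σi² = 1496.
4·1496 − 3·136 = 5576.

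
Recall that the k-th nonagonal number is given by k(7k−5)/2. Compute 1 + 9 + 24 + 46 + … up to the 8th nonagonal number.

Σ i(7i−5)/2 = (7Σi² − 5Σi) / 2 over i = 1..8.
Σi = 36 and Σi² = 204.
(7·204 − 5·36) / 2 = 1248/2 = 624.

624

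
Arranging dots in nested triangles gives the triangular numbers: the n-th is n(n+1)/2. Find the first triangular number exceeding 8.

Solve n(n+1)/2 > 8 for integer n.
The largest n with value ≤ 8 is 3 (since 6 ≤ 8 < 10), so the first above is n = 4, value 10.

10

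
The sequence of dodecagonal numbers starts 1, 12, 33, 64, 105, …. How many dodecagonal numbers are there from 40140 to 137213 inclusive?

77

The n-th dodecagonal number is n(5n−4).
Smallest index with value ≥ 40140: n = 90 (giving 40140).
Largest index with value ≤ 137213: n = 166 (giving 137116).
Indices 90 through 166: 77 terms.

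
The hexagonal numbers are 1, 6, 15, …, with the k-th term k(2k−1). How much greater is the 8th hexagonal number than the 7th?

29

Consecutive hexagonal numbers differ by 4n − 3: here 4·8 − 3 = 29.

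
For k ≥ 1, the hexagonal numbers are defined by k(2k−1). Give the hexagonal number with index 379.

286903

The 379th hexagonal number is n(2n−1) with n = 379.
379·(2·379 − 1) = 379·757 = 286903.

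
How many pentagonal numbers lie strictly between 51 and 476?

The n-th pentagonal number is n(3n−1)/2.
Smallest index with value > 51: n = 7 (giving 70).
Largest index with value < 476: n = 17 (giving 425).
Indices 7 through 17: 11 terms.

11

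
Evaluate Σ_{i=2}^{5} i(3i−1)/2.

74

Σ i(3i−1)/2 = (3Σi² − Σi) / 2 over i = 2..5.
Σi = 15 − 1 = 14 and Σi² = 55 − 1 = 54.
(3·54 − 1·14) / 2 = 148/2 = 74.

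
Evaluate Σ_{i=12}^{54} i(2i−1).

105479

Σ i(2i−1) = 2Σi² − Σi over i = 12..54.
Σi = 1485 − 66 = 1419 and Σi² = 53955 − 506 = 53449.
2·53449 − 1·1419 = 105479.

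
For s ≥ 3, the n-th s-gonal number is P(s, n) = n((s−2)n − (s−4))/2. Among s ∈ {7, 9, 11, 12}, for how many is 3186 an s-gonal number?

s = 7: P(7, 36) = 3186. ✓
s = 9: P(9, 30) = 3075 and P(9, 31) = 3286; 3186 is not s-gonal.
s = 11: P(11, 27) = 3186. ✓
s = 12: P(12, 25) = 3025 and P(12, 26) = 3276; 3186 is not s-gonal.
Hits: s ∈ {7, 11} → 2.

2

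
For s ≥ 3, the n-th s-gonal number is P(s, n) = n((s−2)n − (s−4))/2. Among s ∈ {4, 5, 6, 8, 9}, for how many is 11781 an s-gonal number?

s = 4: P(4, 108) = 11664 and P(4, 109) = 11881; 11781 is not s-gonal.
s = 5: P(5, 88) = 11572 and P(5, 89) = 11837; 11781 is not s-gonal.
s = 6: P(6, 77) = 11781. ✓
s = 8: P(8, 63) = 11781. ✓
s = 9: P(9, 58) = 11629 and P(9, 59) = 12036; 11781 is not s-gonal.
Hits: s ∈ {6, 8} → 2.

2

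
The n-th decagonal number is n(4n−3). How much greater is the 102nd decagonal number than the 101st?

809

Consecutive decagonal numbers differ by 8n − 7: here 8·102 − 7 = 809.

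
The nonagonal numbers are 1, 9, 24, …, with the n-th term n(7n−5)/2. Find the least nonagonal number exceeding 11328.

Solve n(7n−5)/2 > 11328 for integer n.
The largest n with value ≤ 11328 is 57 (since 11229 ≤ 11328 < 11629), so the first above is n = 58, value 11629.

11629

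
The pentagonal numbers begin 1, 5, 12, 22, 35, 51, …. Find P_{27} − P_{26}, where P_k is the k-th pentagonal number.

79

Consecutive pentagonal numbers differ by 3n − 2: here 3·27 − 2 = 79.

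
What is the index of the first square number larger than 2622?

Solve n² > 2622 for integer n.
The largest n with value ≤ 2622 is 51 (since 2601 ≤ 2622 < 2704), so the first above is n = 52, value 2704.

52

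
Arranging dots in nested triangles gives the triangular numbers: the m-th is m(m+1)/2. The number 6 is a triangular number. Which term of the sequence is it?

Set n(n+1)/2 = 6, giving n² + n − 12 = 0.
So n = (-1 + 7) / 2 = 6/2 = 3.

3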